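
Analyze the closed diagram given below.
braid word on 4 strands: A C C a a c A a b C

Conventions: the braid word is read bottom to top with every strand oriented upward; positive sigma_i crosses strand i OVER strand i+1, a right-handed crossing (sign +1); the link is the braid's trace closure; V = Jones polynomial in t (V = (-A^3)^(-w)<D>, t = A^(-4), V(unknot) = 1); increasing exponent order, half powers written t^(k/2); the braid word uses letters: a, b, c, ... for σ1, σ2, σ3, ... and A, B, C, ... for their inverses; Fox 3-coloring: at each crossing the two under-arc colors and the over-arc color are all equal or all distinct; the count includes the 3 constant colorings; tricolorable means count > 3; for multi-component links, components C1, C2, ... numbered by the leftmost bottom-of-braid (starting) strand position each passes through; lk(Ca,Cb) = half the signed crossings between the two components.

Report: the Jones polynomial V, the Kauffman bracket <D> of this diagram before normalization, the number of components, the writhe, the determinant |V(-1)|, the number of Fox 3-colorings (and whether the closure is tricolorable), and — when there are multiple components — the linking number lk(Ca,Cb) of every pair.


Jones polynomial: V(t) = -t^(-5/2) - t^(-1/2)
<D> = -A^2 - A^10; writhe 0
components 2, writhe 0 (10 crossings)
linking number lk(C1,C2) = -1
3-colorings: 3 of 3^10, det 2 — not tricolorable
note: summing lk over 1 pair gives -1


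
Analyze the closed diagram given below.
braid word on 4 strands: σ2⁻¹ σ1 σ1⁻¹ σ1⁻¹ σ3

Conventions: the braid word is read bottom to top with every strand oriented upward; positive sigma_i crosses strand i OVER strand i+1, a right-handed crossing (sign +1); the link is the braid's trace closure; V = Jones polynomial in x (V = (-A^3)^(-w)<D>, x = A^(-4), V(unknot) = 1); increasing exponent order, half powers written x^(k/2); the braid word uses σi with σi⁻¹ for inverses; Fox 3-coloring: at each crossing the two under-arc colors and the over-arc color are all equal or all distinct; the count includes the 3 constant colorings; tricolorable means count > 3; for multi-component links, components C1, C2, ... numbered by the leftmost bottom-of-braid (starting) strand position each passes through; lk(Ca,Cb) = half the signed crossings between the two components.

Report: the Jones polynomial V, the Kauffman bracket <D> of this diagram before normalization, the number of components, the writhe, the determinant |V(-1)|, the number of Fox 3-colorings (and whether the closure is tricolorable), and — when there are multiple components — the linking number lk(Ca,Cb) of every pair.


V = 1
<D> = -A^-3 (w = -1)
1 component over 5 crossings, w = -1
3 Fox colorings among 3^5, |V(-1)| = 1: not tricolorable
why: inverse pairs cancel, leaving σ2⁻¹ σ1⁻¹ σ3


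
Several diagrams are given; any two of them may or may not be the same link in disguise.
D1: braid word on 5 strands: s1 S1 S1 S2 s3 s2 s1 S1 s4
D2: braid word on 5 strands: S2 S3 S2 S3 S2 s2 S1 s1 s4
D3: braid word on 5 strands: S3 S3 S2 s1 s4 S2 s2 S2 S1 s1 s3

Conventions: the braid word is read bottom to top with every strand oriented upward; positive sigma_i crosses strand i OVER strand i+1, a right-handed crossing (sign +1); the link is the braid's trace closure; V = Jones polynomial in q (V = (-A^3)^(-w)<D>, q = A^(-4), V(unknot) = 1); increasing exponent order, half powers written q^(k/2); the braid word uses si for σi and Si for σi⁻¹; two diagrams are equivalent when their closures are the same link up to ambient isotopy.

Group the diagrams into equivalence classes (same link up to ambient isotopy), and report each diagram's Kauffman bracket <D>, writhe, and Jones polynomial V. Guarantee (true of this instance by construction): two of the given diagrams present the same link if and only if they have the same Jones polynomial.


classes: {D1} | {D2} | {D3}
V(D1) = -q^(-1/2) - q^(1/2)  [9 crossings, <D> = A + A^5, w = +1]
D2 (bracket A^-7 + A^-3 + A - A^9; 9 crossings at w = -3): V = q^(-9/2) - q^(-5/2) - q^(-3/2) - q^(-1/2)
V(D3) = -q^(-5/2) - q^(-1/2)  [11 crossings, <D> = A^-1 + A^7, w = -1]
note: 3 classes among 3 diagrams; unequal V(q) rules out equality


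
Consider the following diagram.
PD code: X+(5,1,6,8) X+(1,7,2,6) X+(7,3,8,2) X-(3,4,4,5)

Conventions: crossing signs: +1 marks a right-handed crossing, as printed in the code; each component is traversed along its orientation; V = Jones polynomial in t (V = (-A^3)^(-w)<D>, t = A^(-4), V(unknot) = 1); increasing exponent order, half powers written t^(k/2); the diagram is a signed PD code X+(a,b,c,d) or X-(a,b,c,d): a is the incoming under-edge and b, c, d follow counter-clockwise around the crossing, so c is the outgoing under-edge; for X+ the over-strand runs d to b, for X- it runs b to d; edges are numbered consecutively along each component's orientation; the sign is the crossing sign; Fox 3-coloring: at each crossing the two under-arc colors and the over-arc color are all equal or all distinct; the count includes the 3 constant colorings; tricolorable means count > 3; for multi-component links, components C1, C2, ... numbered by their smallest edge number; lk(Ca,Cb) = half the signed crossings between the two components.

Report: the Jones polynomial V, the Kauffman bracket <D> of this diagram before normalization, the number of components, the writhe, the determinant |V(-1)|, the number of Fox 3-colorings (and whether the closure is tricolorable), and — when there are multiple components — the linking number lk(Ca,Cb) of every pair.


V = t + t^3 - t^4
<D> = -A^-10 + A^-6 + A^2 (w = +2)
1 component over 4 crossings, w = +2
9 Fox colorings among 3^4, |V(-1)| = 3: tricolorable
why: |V(-1)| = 3: so tricolorable, since 3 divides 3


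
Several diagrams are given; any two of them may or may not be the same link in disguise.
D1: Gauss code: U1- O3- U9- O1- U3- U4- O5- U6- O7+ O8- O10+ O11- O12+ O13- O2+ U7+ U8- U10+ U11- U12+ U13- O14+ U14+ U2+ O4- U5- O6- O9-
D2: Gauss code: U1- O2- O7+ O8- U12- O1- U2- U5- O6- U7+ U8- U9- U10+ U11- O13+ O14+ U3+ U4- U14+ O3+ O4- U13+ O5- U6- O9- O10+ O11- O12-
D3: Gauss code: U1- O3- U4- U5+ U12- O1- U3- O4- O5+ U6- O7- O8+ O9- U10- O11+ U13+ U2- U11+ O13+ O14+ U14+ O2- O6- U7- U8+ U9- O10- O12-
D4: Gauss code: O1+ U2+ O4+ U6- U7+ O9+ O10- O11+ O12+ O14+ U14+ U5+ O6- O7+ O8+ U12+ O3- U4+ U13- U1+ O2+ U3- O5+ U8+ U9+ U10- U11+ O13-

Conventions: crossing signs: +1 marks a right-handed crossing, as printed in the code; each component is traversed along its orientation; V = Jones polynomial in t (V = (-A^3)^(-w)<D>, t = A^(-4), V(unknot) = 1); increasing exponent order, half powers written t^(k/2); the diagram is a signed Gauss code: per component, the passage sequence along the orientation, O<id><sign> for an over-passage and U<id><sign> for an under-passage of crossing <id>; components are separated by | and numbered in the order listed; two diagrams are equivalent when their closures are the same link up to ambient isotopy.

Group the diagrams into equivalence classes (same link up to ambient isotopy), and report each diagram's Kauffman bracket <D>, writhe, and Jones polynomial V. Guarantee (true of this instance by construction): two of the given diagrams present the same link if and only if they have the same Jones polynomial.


equivalence classes: {D1, D2, D3} | {D4}
D1 (bracket A^-4 + 2A^4 - 2A^8 + A^12 - 2A^16 + A^20; 14 crossings at w = -4): V = t^-8 - 2t^-7 + t^-6 - 2t^-5 + 2t^-4 + t^-2
D2 (bracket A^-4 + 2A^4 - 2A^8 + A^12 - 2A^16 + A^20; 14 crossings at w = -4): V = t^-8 - 2t^-7 + t^-6 - 2t^-5 + 2t^-4 + t^-2
V(D3) = t^-8 - 2t^-7 + t^-6 - 2t^-5 + 2t^-4 + t^-2  (w -4, c 14, <D> = A^-4 + 2A^4 - 2A^8 + A^12 - 2A^16 + A^20)
V(D4) = t - t^2 + 2t^3 - t^4 + t^5 - t^6  [14 crossings, <D> = -A^-6 + A^-2 - A^2 + 2A^6 - A^10 + A^14, w = +6]
key observation: 2 classes among 4 diagrams; unequal V(t) rules out equality


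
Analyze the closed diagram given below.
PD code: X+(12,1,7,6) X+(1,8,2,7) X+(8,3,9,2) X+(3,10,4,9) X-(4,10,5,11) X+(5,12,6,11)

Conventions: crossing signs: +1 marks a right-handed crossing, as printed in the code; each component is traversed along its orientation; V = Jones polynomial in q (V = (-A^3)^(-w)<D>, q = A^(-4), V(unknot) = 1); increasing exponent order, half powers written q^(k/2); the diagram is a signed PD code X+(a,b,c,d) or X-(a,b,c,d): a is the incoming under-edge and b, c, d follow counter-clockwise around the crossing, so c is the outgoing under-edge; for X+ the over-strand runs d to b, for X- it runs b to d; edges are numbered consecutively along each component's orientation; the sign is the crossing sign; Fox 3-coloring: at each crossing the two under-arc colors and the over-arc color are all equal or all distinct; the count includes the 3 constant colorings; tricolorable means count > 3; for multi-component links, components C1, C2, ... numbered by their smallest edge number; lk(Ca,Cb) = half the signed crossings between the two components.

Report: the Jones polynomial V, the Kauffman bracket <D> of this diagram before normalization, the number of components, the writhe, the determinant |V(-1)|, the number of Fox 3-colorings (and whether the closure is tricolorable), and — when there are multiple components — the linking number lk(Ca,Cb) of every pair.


V(q) = -q^(3/2) - q^(7/2) + q^(9/2) - q^(11/2)
bracket: -A^-10 + A^-6 - A^-2 - A^6, w = +4
2 components, writhe +4, over 6 crossings
lk(C1,C2) = +2
det 4, colorings 3 of 3^6 — not tricolorable
observation: w = +4 (over 6 crossings) is diagram-only; (-A^3)^(-4) removes it from V


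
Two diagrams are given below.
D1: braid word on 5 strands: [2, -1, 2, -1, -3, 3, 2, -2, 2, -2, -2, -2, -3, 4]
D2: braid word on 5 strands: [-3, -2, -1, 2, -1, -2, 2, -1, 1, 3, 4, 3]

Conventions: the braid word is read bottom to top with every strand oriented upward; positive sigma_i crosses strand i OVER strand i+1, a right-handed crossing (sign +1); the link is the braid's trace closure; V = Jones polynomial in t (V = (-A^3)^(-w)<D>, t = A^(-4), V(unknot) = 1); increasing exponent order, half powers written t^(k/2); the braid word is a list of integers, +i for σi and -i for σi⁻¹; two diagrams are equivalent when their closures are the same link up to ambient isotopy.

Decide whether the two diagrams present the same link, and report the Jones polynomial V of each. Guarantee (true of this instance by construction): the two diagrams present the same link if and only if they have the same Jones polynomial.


equivalent: yes
D1 (bracket A^-6; 14 crossings at w = -2): V = 1
D2 (bracket 1; 12 crossings at w = 0): V = 1
key observation: Markov moves rewrite D1 (14 crossings) into D2 (12)


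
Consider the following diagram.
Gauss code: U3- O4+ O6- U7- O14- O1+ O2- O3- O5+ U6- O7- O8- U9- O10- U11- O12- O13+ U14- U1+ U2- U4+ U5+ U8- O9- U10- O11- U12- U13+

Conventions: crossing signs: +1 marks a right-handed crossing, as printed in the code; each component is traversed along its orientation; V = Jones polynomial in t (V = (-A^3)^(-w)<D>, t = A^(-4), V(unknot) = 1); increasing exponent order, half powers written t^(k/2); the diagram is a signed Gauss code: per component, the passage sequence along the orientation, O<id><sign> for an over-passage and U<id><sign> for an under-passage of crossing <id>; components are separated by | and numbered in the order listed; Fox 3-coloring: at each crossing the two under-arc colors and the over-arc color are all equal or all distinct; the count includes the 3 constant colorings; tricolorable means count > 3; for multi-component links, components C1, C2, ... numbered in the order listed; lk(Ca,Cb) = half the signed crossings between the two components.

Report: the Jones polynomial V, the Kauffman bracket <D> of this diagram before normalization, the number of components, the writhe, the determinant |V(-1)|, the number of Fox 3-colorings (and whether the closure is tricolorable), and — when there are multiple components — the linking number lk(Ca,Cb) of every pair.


V(t) = t^-8 - 2t^-7 + t^-6 - 2t^-5 + 2t^-4 + t^-2
bracket: A^-10 + 2A^-2 - 2A^2 + A^6 - 2A^10 + A^14, w = -6
1 component, writhe -6, over 14 crossings
det 9, colorings 27 of 3^14 — tricolorable
observation: |V(-1)| = 9: so tricolorable, since 3 divides 9


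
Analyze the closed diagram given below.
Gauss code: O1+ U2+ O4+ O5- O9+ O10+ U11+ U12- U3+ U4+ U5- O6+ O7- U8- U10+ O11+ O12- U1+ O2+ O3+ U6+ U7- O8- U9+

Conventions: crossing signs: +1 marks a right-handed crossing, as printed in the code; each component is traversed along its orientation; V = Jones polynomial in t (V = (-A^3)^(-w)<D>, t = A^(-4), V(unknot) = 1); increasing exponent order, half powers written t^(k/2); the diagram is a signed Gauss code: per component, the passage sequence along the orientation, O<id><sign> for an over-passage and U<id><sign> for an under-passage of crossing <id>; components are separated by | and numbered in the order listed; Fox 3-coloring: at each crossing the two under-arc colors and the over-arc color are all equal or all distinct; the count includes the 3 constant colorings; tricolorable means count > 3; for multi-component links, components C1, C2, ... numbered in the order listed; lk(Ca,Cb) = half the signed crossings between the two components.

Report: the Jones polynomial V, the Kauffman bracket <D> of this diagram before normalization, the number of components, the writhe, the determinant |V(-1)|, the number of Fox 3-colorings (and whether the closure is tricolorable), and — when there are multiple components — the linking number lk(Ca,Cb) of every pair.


V(t) = t + t^3 - t^4
bracket: -A^-4 + 1 + A^8, w = +4
1 component, writhe +4, over 12 crossings
det 3, colorings 9 of 3^12 — tricolorable
observation: w = +4 (over 12 crossings) is diagram-only; (-A^3)^(-4) removes it from V


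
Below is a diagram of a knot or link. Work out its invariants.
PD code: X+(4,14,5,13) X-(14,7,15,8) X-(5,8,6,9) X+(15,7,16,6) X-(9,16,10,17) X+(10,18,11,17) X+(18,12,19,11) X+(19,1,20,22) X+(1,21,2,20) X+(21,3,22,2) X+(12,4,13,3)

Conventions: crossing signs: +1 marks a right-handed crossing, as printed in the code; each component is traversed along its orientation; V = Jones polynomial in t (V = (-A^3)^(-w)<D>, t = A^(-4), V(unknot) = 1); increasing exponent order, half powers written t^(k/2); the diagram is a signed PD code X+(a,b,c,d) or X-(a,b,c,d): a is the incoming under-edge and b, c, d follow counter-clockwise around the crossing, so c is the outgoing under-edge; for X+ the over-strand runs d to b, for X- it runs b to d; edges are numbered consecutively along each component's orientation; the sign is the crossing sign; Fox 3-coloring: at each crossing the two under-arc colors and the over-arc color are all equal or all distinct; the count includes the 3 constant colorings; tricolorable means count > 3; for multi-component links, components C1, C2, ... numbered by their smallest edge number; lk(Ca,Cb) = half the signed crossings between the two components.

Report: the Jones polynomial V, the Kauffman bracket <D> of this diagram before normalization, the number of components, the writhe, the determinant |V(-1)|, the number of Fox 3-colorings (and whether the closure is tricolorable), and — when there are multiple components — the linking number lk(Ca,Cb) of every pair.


Jones polynomial: V(t) = t^2 + 2t^4 - 2t^5 + t^6 - 2t^7 + t^8
<D> = -A^-17 + 2A^-13 - A^-9 + 2A^-5 - 2A^-1 - A^7; writhe +5
components 1, writhe +5 (11 crossings)
3-colorings: 27 of 3^11, det 9 — tricolorable
note: w = +5 shifts under R1 moves; the (-A^3)^(-5) factor cancels that in V


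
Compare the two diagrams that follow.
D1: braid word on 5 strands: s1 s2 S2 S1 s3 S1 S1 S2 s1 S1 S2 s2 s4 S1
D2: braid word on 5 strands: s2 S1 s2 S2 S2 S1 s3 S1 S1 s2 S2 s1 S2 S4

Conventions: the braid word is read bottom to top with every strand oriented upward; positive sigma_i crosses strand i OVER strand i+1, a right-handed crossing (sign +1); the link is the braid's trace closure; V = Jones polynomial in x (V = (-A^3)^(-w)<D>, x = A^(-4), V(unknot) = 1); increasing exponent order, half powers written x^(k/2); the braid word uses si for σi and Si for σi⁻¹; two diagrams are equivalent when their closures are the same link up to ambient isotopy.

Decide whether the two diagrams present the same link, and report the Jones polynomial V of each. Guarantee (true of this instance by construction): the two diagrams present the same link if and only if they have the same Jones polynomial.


same link: yes
V(D1) = -x^-4 + x^-3 + x^-1  [14 crossings, <D> = A^-2 + A^6 - A^10, w = -2]
V(D2) = -x^-4 + x^-3 + x^-1  [14 crossings, <D> = A^-8 + 1 - A^4, w = -4]
insight: Markov moves rewrite D1 (14 crossings) into D2 (14)


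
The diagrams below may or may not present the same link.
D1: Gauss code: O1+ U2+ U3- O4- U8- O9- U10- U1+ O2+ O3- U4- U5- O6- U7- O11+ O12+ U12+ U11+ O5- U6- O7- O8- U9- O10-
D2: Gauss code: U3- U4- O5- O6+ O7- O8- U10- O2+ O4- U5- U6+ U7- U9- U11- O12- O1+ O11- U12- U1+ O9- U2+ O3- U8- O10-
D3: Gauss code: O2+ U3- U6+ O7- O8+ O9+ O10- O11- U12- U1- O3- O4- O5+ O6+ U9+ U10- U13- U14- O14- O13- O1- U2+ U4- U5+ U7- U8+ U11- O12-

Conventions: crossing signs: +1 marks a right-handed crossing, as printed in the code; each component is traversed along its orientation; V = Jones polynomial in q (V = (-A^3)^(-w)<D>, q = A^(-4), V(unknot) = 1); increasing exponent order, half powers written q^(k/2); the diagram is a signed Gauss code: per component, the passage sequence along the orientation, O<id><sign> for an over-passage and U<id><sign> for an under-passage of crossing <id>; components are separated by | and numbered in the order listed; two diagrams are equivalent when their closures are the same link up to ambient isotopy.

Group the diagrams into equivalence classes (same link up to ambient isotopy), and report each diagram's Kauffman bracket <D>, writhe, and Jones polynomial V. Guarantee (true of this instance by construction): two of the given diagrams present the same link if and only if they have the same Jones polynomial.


classes: {D1} | {D2} | {D3}
V(D1) = q^-8 - 2q^-7 + q^-6 - 2q^-5 + 2q^-4 + q^-2  [12 crossings, <D> = A^-4 + 2A^4 - 2A^8 + A^12 - 2A^16 + A^20, w = -4]
V(D2) = -q^-6 + q^-5 - q^-4 + 2q^-3 - q^-2 + q^-1  (w -6, c 12, <D> = A^-14 - A^-10 + 2A^-6 - A^-2 + A^2 - A^6)
V(D3) = 1  [14 crossings, <D> = A^-12, w = -4]
note: V(q) takes 3 values over 3 diagrams, fixing the grouping


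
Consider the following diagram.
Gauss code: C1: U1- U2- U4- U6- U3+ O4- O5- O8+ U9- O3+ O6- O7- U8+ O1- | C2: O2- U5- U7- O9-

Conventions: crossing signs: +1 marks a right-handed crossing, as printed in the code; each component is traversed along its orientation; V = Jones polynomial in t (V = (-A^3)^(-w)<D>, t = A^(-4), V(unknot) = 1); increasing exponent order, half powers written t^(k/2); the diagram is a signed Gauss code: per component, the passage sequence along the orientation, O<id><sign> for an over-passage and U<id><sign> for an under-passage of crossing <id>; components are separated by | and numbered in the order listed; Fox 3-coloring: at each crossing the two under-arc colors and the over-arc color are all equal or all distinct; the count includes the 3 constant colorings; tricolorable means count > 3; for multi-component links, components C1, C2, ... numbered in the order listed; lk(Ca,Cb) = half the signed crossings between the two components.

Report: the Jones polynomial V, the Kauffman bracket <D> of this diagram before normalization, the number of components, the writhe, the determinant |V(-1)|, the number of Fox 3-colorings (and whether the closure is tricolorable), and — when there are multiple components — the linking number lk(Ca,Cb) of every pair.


V(t) = -t^(-9/2) - t^(-5/2) + t^(-3/2) - t^(-1/2)
bracket: A^-13 - A^-9 + A^-5 + A^3, w = -5
2 components, writhe -5, over 9 crossings
lk(C1,C2) = -2
det 4, colorings 3 of 3^9 — not tricolorable
observation: the span of V is 4, within the link bound 9 + 2 - 1


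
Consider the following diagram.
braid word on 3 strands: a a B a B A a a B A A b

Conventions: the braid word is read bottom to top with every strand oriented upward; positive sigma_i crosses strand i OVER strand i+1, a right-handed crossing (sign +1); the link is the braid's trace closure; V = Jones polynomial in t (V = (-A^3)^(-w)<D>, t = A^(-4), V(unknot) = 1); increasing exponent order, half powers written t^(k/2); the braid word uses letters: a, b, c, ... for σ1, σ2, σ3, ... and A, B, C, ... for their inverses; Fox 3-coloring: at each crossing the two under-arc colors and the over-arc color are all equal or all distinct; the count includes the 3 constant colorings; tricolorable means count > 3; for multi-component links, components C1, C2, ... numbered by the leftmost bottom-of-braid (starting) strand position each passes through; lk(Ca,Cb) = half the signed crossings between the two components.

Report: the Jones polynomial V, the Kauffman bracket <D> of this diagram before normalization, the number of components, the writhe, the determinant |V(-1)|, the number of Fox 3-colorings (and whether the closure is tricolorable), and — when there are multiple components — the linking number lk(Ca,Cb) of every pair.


V = t^-4 - 3t^-3 + 5t^-2 - 6t^-1 + 7 - 6t + 5t^2 - 3t^3 + t^4
<D> = A^-16 - 3A^-12 + 5A^-8 - 6A^-4 + 7 - 6A^4 + 5A^8 - 3A^12 + A^16 (w = 0)
1 component over 12 crossings, w = 0
3 Fox colorings among 3^12, |V(-1)| = 37: not tricolorable
why: w = 0 (over 12 crossings) is diagram-only; (-A^3)^(0) removes it from V


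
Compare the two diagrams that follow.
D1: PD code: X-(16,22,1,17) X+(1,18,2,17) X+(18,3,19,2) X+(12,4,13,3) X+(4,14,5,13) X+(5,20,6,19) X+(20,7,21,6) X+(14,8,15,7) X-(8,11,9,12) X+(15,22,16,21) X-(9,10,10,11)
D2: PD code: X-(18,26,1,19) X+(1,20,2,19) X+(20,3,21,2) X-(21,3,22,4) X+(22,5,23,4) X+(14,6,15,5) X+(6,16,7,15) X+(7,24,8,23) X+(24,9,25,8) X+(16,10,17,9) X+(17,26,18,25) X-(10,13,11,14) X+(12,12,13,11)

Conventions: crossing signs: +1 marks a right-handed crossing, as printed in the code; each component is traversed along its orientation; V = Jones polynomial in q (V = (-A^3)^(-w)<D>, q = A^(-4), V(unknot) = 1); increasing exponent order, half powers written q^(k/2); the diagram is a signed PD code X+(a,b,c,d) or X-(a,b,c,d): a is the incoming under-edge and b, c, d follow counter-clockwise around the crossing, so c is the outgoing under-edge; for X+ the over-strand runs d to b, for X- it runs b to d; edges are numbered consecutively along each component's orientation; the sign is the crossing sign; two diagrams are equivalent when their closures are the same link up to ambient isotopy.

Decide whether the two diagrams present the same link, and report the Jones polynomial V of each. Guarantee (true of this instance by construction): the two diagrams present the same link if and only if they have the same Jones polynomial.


equivalent: yes
D1 (bracket -A^-15 + A^-11 + A^-3 + A^5; 11 crossings at w = +5): V = -q^(5/2) - q^(9/2) - q^(13/2) + q^(15/2)
D2 (bracket -A^-9 + A^-5 + A^3 + A^11; 13 crossings at w = +7): V = -q^(5/2) - q^(9/2) - q^(13/2) + q^(15/2)
key observation: from 11 to 13 crossings by R-moves: one link, two diagrams


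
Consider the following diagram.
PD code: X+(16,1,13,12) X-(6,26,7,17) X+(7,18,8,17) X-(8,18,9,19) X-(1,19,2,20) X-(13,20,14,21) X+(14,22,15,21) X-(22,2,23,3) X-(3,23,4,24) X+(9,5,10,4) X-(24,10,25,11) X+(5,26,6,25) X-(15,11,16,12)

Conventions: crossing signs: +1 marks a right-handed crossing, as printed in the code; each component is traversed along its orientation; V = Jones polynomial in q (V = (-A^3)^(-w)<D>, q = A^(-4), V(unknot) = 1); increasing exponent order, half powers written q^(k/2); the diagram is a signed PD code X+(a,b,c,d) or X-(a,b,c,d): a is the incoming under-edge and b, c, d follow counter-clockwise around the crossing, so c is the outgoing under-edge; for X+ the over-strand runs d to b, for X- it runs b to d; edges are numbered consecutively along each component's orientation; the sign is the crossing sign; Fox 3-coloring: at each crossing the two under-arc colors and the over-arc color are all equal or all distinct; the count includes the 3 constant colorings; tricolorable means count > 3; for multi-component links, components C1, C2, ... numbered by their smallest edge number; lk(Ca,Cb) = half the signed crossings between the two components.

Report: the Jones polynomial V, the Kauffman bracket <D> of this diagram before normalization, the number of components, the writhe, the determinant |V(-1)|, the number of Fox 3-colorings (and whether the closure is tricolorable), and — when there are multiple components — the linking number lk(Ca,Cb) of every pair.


V = q^-6 + q^-3 + q^-2 + q^-1
<D> = -A^-5 - A^-1 - A^3 - A^15 (w = -3)
3 components over 13 crossings, w = -3
lk(C1,C2): 0
lk(C1,C3) = -2
linking number lk(C2,C3) = 0
9 Fox colorings among 3^13, |V(-1)| = 0: tricolorable
why: span 5 respects span(V) <= c + mu - 1 = 15 for this 3-component diagram


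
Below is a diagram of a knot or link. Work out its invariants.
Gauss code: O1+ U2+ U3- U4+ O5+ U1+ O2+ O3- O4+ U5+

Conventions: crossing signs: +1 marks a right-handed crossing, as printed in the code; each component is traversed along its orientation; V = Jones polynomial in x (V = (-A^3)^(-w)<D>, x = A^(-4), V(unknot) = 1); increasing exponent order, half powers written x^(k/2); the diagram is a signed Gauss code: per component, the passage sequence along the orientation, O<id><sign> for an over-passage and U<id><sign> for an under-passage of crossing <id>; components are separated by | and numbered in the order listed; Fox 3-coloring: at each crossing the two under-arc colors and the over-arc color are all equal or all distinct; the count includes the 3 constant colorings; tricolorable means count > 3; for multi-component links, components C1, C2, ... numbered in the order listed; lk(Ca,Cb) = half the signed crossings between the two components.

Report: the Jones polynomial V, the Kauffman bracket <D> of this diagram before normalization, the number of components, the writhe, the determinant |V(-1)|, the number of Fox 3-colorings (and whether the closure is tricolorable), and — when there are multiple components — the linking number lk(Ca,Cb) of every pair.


Jones polynomial: V(x) = x + x^3 - x^4
<D> = A^-7 - A^-3 - A^5; writhe +3
components 1, writhe +3 (5 crossings)
3-colorings: 9 of 3^5, det 3 — tricolorable
note: w = +3 shifts under R1 moves; the (-A^3)^(-3) factor cancels that in V


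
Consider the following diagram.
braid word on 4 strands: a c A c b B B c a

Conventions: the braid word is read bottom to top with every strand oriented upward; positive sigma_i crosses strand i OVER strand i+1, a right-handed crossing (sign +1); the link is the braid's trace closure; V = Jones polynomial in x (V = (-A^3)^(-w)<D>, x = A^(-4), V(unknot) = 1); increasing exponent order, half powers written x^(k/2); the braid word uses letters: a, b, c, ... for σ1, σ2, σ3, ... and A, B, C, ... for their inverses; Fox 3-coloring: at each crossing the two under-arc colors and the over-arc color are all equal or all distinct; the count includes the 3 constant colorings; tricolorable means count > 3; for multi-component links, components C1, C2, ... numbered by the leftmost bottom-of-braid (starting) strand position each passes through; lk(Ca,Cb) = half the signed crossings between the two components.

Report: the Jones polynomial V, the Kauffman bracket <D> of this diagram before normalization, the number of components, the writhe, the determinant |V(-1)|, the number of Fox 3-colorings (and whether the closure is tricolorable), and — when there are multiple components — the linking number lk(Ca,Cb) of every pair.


V(x) = x + x^3 - x^4
bracket: A^-7 - A^-3 - A^5, w = +3
1 component, writhe +3, over 9 crossings
det 3, colorings 9 of 3^9 — tricolorable
observation: the word shrinks to σ1 σ3 σ1⁻¹ σ3 σ2⁻¹ σ3 σ1 after cancelling


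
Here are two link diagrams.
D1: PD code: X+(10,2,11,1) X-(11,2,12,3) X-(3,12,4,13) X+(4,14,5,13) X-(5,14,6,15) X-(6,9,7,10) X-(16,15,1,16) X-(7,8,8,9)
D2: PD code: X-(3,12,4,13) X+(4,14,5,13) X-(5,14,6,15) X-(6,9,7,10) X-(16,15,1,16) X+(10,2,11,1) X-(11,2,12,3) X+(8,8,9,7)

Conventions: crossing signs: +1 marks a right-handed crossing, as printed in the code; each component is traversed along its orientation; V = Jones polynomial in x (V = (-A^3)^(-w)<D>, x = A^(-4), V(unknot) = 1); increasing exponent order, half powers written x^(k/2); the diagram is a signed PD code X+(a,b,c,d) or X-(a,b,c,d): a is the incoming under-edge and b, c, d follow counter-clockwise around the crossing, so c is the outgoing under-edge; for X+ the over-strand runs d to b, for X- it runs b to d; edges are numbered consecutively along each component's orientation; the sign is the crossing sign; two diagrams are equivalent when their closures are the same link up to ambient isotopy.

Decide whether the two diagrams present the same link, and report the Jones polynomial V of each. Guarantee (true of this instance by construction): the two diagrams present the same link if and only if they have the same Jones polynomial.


equivalent: yes
V(D1) = 1  (w -4, c 8, <D> = A^-12)
V(D2) = 1  [8 crossings, <D> = A^-6, w = -2]
key observation: from 8 to 8 crossings by R-moves: one link, two diagrams


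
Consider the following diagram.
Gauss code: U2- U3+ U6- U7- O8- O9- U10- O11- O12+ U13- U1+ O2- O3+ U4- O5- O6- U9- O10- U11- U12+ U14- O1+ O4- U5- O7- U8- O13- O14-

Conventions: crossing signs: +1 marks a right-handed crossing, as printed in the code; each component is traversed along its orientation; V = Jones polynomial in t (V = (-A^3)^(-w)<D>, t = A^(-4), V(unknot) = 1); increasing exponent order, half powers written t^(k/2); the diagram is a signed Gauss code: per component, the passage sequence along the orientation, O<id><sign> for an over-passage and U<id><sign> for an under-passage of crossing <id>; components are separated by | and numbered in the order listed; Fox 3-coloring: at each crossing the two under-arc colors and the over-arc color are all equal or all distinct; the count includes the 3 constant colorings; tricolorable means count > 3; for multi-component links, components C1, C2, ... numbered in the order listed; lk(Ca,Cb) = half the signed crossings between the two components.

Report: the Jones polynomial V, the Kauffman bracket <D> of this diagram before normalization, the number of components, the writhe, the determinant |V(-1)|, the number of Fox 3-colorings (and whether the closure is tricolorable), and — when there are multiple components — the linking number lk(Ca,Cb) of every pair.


V = -t^-8 + t^-5 + t^-3
<D> = A^-12 + A^-4 - A^8 (w = -8)
1 component over 14 crossings, w = -8
9 Fox colorings among 3^14, |V(-1)| = 3: tricolorable
why: the span of V is 5, forcing >= 5 crossings in any diagram


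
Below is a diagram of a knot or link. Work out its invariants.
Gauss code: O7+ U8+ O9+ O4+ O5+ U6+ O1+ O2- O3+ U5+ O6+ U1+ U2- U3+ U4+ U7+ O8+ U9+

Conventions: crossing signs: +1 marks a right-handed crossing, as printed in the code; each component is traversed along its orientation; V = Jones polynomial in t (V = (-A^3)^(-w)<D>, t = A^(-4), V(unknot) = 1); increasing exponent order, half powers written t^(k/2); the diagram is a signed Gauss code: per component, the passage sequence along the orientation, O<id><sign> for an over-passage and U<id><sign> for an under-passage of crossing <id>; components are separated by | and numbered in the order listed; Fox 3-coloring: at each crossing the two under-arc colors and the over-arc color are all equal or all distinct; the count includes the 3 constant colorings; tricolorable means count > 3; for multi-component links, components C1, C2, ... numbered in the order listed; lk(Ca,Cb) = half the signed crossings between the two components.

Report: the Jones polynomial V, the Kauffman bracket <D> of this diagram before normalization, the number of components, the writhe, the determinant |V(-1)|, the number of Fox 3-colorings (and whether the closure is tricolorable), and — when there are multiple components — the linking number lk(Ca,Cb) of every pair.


V(t) = t^2 + 2t^4 - 2t^5 + t^6 - 2t^7 + t^8
bracket: -A^-11 + 2A^-7 - A^-3 + 2A - 2A^5 - A^13, w = +7
1 component, writhe +7, over 9 crossings
det 9, colorings 27 of 3^9 — tricolorable
observation: det 9 = |V(-1)|; divisible by 3, so tricolorable


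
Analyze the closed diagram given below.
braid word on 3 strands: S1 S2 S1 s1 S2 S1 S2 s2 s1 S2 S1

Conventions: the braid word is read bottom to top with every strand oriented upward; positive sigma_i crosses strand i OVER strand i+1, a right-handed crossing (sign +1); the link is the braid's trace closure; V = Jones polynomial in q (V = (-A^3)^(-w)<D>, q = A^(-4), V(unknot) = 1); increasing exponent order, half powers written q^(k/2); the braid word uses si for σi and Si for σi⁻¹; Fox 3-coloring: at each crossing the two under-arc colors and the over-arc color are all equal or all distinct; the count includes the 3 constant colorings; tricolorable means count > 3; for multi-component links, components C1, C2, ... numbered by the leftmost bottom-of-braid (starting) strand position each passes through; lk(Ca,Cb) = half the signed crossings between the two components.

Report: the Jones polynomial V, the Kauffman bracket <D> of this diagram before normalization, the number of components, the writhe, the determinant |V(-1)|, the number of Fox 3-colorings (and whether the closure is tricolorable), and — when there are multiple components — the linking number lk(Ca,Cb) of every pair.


V = q^(-13/2) - q^(-11/2) + q^(-9/2) - 2q^(-7/2) - q^(-3/2)
<D> = A^-9 + 2A^-1 - A^3 + A^7 - A^11 (w = -5)
2 components over 11 crossings, w = -5
lk(C1,C2): -1
9 Fox colorings among 3^11, |V(-1)| = 6: tricolorable
why: the 1 component pair carries total linking -1


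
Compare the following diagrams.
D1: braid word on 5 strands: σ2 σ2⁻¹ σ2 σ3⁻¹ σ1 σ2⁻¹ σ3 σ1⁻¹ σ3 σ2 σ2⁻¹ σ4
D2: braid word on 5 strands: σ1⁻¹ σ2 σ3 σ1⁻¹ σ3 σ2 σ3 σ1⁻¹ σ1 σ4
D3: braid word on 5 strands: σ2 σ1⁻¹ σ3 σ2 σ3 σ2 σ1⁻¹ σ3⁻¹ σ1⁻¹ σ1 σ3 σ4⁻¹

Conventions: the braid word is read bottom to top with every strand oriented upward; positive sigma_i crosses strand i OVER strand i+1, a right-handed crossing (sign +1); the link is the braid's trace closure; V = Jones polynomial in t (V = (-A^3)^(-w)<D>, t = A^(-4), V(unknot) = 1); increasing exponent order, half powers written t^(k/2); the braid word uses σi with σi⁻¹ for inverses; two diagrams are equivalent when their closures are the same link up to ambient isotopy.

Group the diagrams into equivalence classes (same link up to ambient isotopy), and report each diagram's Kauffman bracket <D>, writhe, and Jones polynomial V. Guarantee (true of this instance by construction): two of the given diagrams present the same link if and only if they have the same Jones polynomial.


classes: {D1} | {D2, D3}
V(D1) = 1  [12 crossings, <D> = A^6, w = +2]
D2 (bracket A^-8 - 2A^-4 + 2 - 2A^4 + 2A^8 - A^12 + A^16; 10 crossings at w = +4): V = t^-1 - 1 + 2t - 2t^2 + 2t^3 - 2t^4 + t^5
V(D3) = t^-1 - 1 + 2t - 2t^2 + 2t^3 - 2t^4 + t^5  [12 crossings, <D> = A^-14 - 2A^-10 + 2A^-6 - 2A^-2 + 2A^2 - A^6 + A^10, w = +2]
note: 2 values of V(t) split the 3 diagrams


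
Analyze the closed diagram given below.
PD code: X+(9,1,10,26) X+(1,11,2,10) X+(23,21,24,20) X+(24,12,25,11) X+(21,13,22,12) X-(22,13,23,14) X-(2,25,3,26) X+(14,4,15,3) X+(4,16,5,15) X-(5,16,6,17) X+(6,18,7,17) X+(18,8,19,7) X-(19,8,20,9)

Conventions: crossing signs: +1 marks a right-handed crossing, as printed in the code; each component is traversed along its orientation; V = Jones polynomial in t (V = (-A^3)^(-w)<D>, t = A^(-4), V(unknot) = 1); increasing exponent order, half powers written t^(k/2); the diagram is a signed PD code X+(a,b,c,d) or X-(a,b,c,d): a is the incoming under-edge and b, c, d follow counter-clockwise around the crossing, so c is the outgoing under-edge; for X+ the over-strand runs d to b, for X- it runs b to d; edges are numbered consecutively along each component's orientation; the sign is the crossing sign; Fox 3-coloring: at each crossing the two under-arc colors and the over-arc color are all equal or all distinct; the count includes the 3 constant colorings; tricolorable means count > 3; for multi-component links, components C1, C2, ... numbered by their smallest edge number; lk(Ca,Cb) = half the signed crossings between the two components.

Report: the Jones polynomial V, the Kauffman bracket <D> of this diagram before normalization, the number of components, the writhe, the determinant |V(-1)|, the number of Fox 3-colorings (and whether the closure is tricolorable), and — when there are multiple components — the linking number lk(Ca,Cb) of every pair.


Jones polynomial: V(t) = t - t^2 + 2t^3 - t^4 + t^5 - t^6
<D> = A^-9 - A^-5 + A^-1 - 2A^3 + A^7 - A^11; writhe +5
components 1, writhe +5 (13 crossings)
3-colorings: 3 of 3^13, det 7 — not tricolorable
note: w = +5 shifts under R1 moves; the (-A^3)^(-5) factor cancels that in V


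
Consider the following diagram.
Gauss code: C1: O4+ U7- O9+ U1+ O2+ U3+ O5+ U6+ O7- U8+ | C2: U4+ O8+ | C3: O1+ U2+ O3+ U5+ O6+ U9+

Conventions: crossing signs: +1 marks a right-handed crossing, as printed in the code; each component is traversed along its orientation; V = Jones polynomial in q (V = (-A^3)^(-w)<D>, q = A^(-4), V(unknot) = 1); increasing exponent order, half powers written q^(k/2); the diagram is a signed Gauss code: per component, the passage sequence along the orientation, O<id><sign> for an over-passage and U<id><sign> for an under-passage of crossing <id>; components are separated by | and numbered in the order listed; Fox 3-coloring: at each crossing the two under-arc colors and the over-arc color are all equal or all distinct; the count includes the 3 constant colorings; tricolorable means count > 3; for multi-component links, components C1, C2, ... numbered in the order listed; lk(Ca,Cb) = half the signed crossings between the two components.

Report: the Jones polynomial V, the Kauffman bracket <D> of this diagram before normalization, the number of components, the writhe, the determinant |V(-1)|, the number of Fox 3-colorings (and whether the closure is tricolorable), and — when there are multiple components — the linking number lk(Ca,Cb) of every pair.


V(q) = q^3 + 2q^5 - q^6 + 2q^7 - 2q^8 + 2q^9 - q^10 + q^11
bracket: -A^-23 + A^-19 - 2A^-15 + 2A^-11 - 2A^-7 + A^-3 - 2A - A^9, w = +7
3 components, writhe +7, over 9 crossings
lk(C1,C2) = +1
linking number lk(C1,C3) = +3
lk(C2,C3): 0
det 12, colorings 9 of 3^9 — tricolorable
observation: summing lk over 3 pairs gives +4


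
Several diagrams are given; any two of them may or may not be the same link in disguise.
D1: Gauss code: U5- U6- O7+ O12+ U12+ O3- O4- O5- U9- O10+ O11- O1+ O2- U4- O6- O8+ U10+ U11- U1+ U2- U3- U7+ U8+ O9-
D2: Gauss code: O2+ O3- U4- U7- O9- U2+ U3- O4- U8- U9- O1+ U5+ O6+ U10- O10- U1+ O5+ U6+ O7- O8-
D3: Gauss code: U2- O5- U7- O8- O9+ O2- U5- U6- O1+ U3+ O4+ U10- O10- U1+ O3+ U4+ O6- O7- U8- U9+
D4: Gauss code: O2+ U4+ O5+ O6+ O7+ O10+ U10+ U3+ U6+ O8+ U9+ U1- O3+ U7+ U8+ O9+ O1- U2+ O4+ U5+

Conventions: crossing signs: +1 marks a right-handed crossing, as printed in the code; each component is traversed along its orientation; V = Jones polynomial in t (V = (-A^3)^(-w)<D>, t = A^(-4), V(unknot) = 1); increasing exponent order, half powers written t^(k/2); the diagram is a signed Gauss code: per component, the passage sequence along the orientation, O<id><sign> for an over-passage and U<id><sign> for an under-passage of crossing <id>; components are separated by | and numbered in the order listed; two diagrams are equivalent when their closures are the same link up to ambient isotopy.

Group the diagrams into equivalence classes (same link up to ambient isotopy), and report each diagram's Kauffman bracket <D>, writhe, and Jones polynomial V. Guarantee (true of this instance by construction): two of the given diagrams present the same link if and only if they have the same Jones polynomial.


equivalence classes: {D1} | {D2, D3} | {D4}
D1 (bracket A^-2 + A^6 - A^10; 12 crossings at w = -2): V = -t^-4 + t^-3 + t^-1
V(D2) = -t^-3 + t^-2 - t^-1 + 3 - t + t^2 - t^3  (w -2, c 10, <D> = -A^-18 + A^-14 - A^-10 + 3A^-6 - A^-2 + A^2 - A^6)
D3 (bracket -A^-18 + A^-14 - A^-10 + 3A^-6 - A^-2 + A^2 - A^6; 10 crossings at w = -2): V = -t^-3 + t^-2 - t^-1 + 3 - t + t^2 - t^3
V(D4) = t^2 + 2t^4 - 2t^5 + t^6 - 2t^7 + t^8  [10 crossings, <D> = A^-8 - 2A^-4 + 1 - 2A^4 + 2A^8 + A^16, w = +8]
key observation: comparing 4 Jones polynomials yields 3 groups
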